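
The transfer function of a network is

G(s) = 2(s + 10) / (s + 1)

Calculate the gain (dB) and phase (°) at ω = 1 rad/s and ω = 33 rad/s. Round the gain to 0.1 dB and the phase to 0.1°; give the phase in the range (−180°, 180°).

At s = jω = j1:
zero (s+10): 10 + j1 → |·| = √(10²+1²) = √101 ≈ 10.05, ∠ = arctan(1/10) ≈ 5.71°
pole (s+1): 1 + j1 → |·| = √(1²+1²) = √2 ≈ 1.4142, ∠ = arctan(1/1) ≈ 45.00°
|G| = 2 · 10.05 / 1.4142 ≈ 14.213
Gain = 20 log₁₀(14.213) ≈ 23.05 dB
∠G = 5.71° − 45.00° = -39.29°

At s = jω = j33:
zero (s+10): 10 + j33 → |·| = √(10²+33²) = √1189 ≈ 34.482, ∠ = arctan(33/10) ≈ 73.14°
pole (s+1): 1 + j33 → |·| = √(1²+33²) = √1090 ≈ 33.015, ∠ = arctan(33/1) ≈ 88.26°
|G| = 2 · 34.482 / 33.015 ≈ 2.0889
Gain = 20 log₁₀(2.0889) ≈ 6.40 dB
∠G = 73.14° − 88.26° = -15.12°

ω = 1: 23.1 dB, -39.3°; ω = 33: 6.4 dB, -15.1°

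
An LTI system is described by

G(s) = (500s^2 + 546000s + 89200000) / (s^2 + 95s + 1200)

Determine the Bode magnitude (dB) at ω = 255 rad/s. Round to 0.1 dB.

Substitute s = j255:
Numerator: 500(j255)^2 + 546000(j255) + 89200000 = 56687500 + j139230000
Denominator: (j255)^2 + 95(j255) + 1200 = -63825 + j24225
|N| = √(56687500² + 139230000²) ≈ 1.5033e+08, ∠N ≈ 67.85°
|D| = √(63825² + 24225²) ≈ 68268, ∠D ≈ 159.22°
|G| = 1.5033e+08 / 68268 ≈ 2202.1
Gain = 20 log₁₀(2202.1) ≈ 66.86 dB

66.9 dB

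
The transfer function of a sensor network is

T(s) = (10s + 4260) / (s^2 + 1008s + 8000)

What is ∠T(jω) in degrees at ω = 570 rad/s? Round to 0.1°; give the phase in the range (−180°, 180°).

-65.7°

Substitute s = j570:
Numerator: 10(j570) + 4260 = 4260 + j5700
Denominator: (j570)^2 + 1008(j570) + 8000 = -316900 + j574560
|N| = √(4260² + 5700²) ≈ 7116, ∠N ≈ 53.23°
|D| = √(316900² + 574560²) ≈ 6.5616e+05, ∠D ≈ 118.88°
∠T = 53.23° − 118.88° = -65.65°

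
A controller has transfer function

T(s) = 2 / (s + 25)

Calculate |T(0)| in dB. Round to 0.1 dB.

-21.9 dB

T(0) = 2 / 25 = 0.08
20 log₁₀(0.08) ≈ -21.94 dB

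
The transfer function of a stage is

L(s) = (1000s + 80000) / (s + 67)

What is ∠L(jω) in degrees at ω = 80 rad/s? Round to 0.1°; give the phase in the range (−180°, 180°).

-5.1°

Substitute s = j80:
Numerator: 1000(j80) + 80000 = 80000 + j80000
Denominator: (j80) + 67 = 67 + j80
|N| = √(80000² + 80000²) ≈ 1.1314e+05, ∠N ≈ 45.00°
|D| = √(67² + 80²) ≈ 104.35, ∠D ≈ 50.05°
∠L = 45.00° − 50.05° = -5.05°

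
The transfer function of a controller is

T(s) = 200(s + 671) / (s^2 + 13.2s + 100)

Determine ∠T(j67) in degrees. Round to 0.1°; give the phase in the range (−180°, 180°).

At s = jω = j67:
zero (s+671): 671 + j67 → |·| = √(671²+67²) = √454730 ≈ 674.34, ∠ = arctan(67/671) ≈ 5.70°
quadratic: (j67)² + 13.2·j67 + 100 = -4389 + j884.4 → |·| ≈ 4477.2, ∠ ≈ 168.61°
∠T = 5.70° − 168.61° = -162.91°

-162.9°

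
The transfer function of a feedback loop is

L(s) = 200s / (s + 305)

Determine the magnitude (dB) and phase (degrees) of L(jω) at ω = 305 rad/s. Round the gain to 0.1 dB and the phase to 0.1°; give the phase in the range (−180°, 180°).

43.0 dB, 45.0°

At s = jω = j305:
zero at origin: s = j305 → |·| = 305, ∠ = 90.00°
pole (s+305): 305 + j305 → |·| = √(305²+305²) = √186050 ≈ 431.34, ∠ = arctan(305/305) ≈ 45.00°
|L| = 200 · 305 / 431.34 ≈ 141.42
Gain = 20 log₁₀(141.42) ≈ 43.01 dB
∠L = 90.00° − 45.00° = 45.00°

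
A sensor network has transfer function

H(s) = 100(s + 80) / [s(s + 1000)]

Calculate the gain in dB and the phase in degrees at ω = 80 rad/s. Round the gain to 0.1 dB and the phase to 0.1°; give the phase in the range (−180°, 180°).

-17.0 dB, -49.6°

At s = jω = j80:
zero (s+80): 80 + j80 → |·| = √(80²+80²) = √12800 ≈ 113.14, ∠ = arctan(80/80) ≈ 45.00°
pole (s+1000): 1000 + j80 → |·| = √(1000²+80²) = √1006400 ≈ 1003.2, ∠ = arctan(80/1000) ≈ 4.57°
pole at origin: |s| = 80, ∠ = 90.00° (in denominator)
|H| = 100 · 113.14 / 80256 ≈ 0.14097
Gain = 20 log₁₀(0.14097) ≈ -17.02 dB
∠H = 45.00° − 94.57° = -49.57°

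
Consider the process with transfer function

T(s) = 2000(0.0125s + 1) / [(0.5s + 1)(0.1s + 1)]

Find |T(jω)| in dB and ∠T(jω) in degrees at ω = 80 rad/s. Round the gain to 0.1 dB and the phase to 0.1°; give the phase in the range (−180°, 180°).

At ω = 80 rad/s:
zero (1 + j80·0.0125) = 1 + j1 → |·| ≈ 1.4142, ∠ ≈ 45.00°
pole (1 + j80·0.5) = 1 + j40 → |·| ≈ 40.012, ∠ ≈ 88.57°
pole (1 + j80·0.1) = 1 + j8 → |·| ≈ 8.0623, ∠ ≈ 82.87°
|T| = 2000 · 1.4142 / (40.012 · 8.0623) ≈ 8.7678
Gain = 20 log₁₀(8.7678) ≈ 18.86 dB
∠T = (45.00°) − (88.57° + 82.87°) = -126.44°

18.9 dB, -126.4°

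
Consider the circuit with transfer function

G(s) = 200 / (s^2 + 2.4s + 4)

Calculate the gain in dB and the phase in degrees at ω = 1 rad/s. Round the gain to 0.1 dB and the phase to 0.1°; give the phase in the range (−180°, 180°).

34.3 dB, -38.7°

At s = jω = j1:
quadratic: (j1)² + 2.4·j1 + 4 = 3 + j2.4 → |·| ≈ 3.8419, ∠ ≈ 38.66°
|G| = 200 / 3.8419 ≈ 52.058
Gain = 20 log₁₀(52.058) ≈ 34.33 dB
∠G = 0.00° − 38.66° = -38.66°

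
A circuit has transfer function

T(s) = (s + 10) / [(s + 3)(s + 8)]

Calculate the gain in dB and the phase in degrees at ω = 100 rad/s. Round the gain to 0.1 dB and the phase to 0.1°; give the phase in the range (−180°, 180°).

At s = jω = j100:
zero (s+10): 10 + j100 → |·| = √(10²+100²) = √10100 ≈ 100.5, ∠ = arctan(100/10) ≈ 84.29°
pole (s+3): 3 + j100 → |·| = √(3²+100²) = √10009 ≈ 100.04, ∠ = arctan(100/3) ≈ 88.28°
pole (s+8): 8 + j100 → |·| = √(8²+100²) = √10064 ≈ 100.32, ∠ = arctan(100/8) ≈ 85.43°
|T| = 1 · 100.5 / 10036 ≈ 0.010014
Gain = 20 log₁₀(0.010014) ≈ -39.99 dB
∠T = 84.29° − 173.71° = -89.42°

-40.0 dB, -89.4°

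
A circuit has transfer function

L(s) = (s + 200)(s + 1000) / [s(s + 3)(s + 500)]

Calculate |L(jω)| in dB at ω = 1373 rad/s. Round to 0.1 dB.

At s = jω = j1373:
zero (s+200): 200 + j1373 → |·| = √(200²+1373²) = √1925129 ≈ 1387.5, ∠ = arctan(1373/200) ≈ 81.71°
zero (s+1000): 1000 + j1373 → |·| = √(1000²+1373²) = √2885129 ≈ 1698.6, ∠ = arctan(1373/1000) ≈ 53.93°
pole (s+3): 3 + j1373 → |·| = √(3²+1373²) = √1885138 ≈ 1373, ∠ = arctan(1373/3) ≈ 89.87°
pole (s+500): 500 + j1373 → |·| = √(500²+1373²) = √2135129 ≈ 1461.2, ∠ = arctan(1373/500) ≈ 69.99°
pole at origin: |s| = 1373, ∠ = 90.00° (in denominator)
|L| = 1 · 2.3568e+06 / 2.7546e+09 ≈ 0.00085559
Gain = 20 log₁₀(0.00085559) ≈ -61.35 dB

-61.4 dB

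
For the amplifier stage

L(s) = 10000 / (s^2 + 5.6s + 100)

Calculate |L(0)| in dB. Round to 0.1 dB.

40.0 dB

L(0) = 10000 / 100 = 100
20 log₁₀(100) ≈ 40.00 dB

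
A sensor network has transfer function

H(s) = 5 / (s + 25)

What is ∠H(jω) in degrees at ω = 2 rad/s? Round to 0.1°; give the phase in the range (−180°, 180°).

Substitute s = j2:
Numerator: 5 = 5 + j0
Denominator: (j2) + 25 = 25 + j2
|N| = √(5² + 0²) ≈ 5, ∠N ≈ 0.00°
|D| = √(25² + 2²) ≈ 25.08, ∠D ≈ 4.57°
∠H = 0.00° − 4.57° = -4.57°

-4.6°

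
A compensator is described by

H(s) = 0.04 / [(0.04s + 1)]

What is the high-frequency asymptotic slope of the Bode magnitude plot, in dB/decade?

-20 dB/decade

Each pole contributes −20 dB/decade at high frequency; each zero contributes +20 dB/decade.
Net: 0 zero(s) − 1 pole(s) → -20 dB/decade.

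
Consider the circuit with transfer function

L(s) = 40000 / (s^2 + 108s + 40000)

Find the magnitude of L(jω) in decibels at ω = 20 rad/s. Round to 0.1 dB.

At s = jω = j20:
quadratic: (j20)² + 108·j20 + 40000 = 39600 + j2160 → |·| ≈ 39659, ∠ ≈ 3.12°
|L| = 40000 / 39659 ≈ 1.0086
Gain = 20 log₁₀(1.0086) ≈ 0.07 dB

0.1 dB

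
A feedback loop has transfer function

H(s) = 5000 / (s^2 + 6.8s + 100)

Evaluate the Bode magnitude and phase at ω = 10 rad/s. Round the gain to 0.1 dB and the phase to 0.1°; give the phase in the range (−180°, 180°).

At s = jω = j10:
quadratic: (j10)² + 6.8·j10 + 100 = 0 + j68 → |·| ≈ 68, ∠ ≈ 90.00°
|H| = 5000 / 68 ≈ 73.529
Gain = 20 log₁₀(73.529) ≈ 37.33 dB
∠H = 0.00° − 90.00° = -90.00°

37.3 dB, -90.0°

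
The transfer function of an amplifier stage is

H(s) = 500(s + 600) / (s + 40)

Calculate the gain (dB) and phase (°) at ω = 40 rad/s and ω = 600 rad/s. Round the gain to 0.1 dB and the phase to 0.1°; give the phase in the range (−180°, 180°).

At s = jω = j40:
zero (s+600): 600 + j40 → |·| = √(600²+40²) = √361600 ≈ 601.33, ∠ = arctan(40/600) ≈ 3.81°
pole (s+40): 40 + j40 → |·| = √(40²+40²) = √3200 ≈ 56.569, ∠ = arctan(40/40) ≈ 45.00°
|H| = 500 · 601.33 / 56.569 ≈ 5315
Gain = 20 log₁₀(5315) ≈ 74.51 dB
∠H = 3.81° − 45.00° = -41.19°

At s = jω = j600:
zero (s+600): 600 + j600 → |·| = √(600²+600²) = √720000 ≈ 848.53, ∠ = arctan(600/600) ≈ 45.00°
pole (s+40): 40 + j600 → |·| = √(40²+600²) = √361600 ≈ 601.33, ∠ = arctan(600/40) ≈ 86.19°
|H| = 500 · 848.53 / 601.33 ≈ 705.54
Gain = 20 log₁₀(705.54) ≈ 56.97 dB
∠H = 45.00° − 86.19° = -41.19°

ω = 40: 74.5 dB, -41.2°; ω = 600: 57.0 dB, -41.2°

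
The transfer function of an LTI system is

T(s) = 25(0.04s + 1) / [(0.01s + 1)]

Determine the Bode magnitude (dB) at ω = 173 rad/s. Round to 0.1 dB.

At ω = 173 rad/s:
zero (1 + j173·0.04) = 1 + j6.92 → |·| ≈ 6.9919, ∠ ≈ 81.78°
pole (1 + j173·0.01) = 1 + j1.73 → |·| ≈ 1.9982, ∠ ≈ 59.97°
|T| = 25 · 6.9919 / (1.9982) ≈ 87.477
Gain = 20 log₁₀(87.477) ≈ 38.84 dB

38.8 dB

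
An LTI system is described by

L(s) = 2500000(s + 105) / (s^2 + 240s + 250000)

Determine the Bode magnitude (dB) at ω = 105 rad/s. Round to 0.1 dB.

63.8 dB

At s = jω = j105:
zero (s+105): 105 + j105 → |·| = √(105²+105²) = √22050 ≈ 148.49, ∠ = arctan(105/105) ≈ 45.00°
quadratic: (j105)² + 240·j105 + 250000 = 238975 + j25200 → |·| ≈ 2.403e+05, ∠ ≈ 6.02°
|L| = 2500000 · 148.49 / 2.403e+05 ≈ 1544.8
Gain = 20 log₁₀(1544.8) ≈ 63.78 dB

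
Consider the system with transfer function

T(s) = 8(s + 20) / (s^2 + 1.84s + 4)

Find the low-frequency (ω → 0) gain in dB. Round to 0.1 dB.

32.0 dB

T(0) = 8·20 / 4 = 40
20 log₁₀(40) ≈ 32.04 dB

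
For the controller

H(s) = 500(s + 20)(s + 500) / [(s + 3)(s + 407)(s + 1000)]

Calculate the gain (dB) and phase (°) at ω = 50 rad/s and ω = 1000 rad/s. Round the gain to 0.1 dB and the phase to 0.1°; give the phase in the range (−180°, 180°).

At s = jω = j50:
zero (s+20): 20 + j50 → |·| = √(20²+50²) = √2900 ≈ 53.852, ∠ = arctan(50/20) ≈ 68.20°
zero (s+500): 500 + j50 → |·| = √(500²+50²) = √252500 ≈ 502.49, ∠ = arctan(50/500) ≈ 5.71°
pole (s+3): 3 + j50 → |·| = √(3²+50²) = √2509 ≈ 50.09, ∠ = arctan(50/3) ≈ 86.57°
pole (s+407): 407 + j50 → |·| = √(407²+50²) = √168149 ≈ 410.06, ∠ = arctan(50/407) ≈ 7.00°
pole (s+1000): 1000 + j50 → |·| = √(1000²+50²) = √1002500 ≈ 1001.2, ∠ = arctan(50/1000) ≈ 2.86°
|H| = 500 · 27060 / 2.0565e+07 ≈ 0.65791
Gain = 20 log₁₀(0.65791) ≈ -3.64 dB
∠H = 73.91° − 96.43° = -22.52°

At s = jω = j1000:
zero (s+20): 20 + j1000 → |·| = √(20²+1000²) = √1000400 ≈ 1000.2, ∠ = arctan(1000/20) ≈ 88.85°
zero (s+500): 500 + j1000 → |·| = √(500²+1000²) = √1250000 ≈ 1118, ∠ = arctan(1000/500) ≈ 63.43°
pole (s+3): 3 + j1000 → |·| = √(3²+1000²) = √1000009 ≈ 1000, ∠ = arctan(1000/3) ≈ 89.83°
pole (s+407): 407 + j1000 → |·| = √(407²+1000²) = √1165649 ≈ 1079.7, ∠ = arctan(1000/407) ≈ 67.85°
pole (s+1000): 1000 + j1000 → |·| = √(1000²+1000²) = √2000000 ≈ 1414.2, ∠ = arctan(1000/1000) ≈ 45.00°
|H| = 500 · 1.1182e+06 / 1.5269e+09 ≈ 0.36617
Gain = 20 log₁₀(0.36617) ≈ -8.73 dB
∠H = 152.28° − 202.68° = -50.40°

ω = 50: -3.6 dB, -22.5°; ω = 1000: -8.7 dB, -50.4°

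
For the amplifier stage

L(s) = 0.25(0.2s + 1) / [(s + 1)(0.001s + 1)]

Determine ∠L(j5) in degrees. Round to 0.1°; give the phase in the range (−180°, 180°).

At ω = 5 rad/s:
zero (1 + j5·0.2) = 1 + j1 → |·| ≈ 1.4142, ∠ ≈ 45.00°
pole (1 + j5·1) = 1 + j5 → |·| ≈ 5.099, ∠ ≈ 78.69°
pole (1 + j5·0.001) = 1 + j0.005 → |·| ≈ 1, ∠ ≈ 0.29°
∠L = (45.00°) − (78.69° + 0.29°) = -33.98°

-34.0°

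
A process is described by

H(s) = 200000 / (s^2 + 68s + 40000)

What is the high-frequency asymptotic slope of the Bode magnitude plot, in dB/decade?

Each pole contributes −20 dB/decade at high frequency; each zero contributes +20 dB/decade.
Net: 0 zero(s) − 2 pole(s) → -40 dB/decade.

-40 dB/decade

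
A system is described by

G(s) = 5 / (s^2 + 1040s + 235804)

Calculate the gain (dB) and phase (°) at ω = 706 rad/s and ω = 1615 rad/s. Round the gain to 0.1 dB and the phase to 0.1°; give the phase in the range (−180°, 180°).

Substitute s = j706:
Numerator: 5 = 5 + j0
Denominator: (j706)^2 + 1040(j706) + 235804 = -262632 + j734240
|N| = √(5² + 0²) ≈ 5, ∠N ≈ 0.00°
|D| = √(262632² + 734240²) ≈ 7.798e+05, ∠D ≈ 109.68°
|G| = 5 / 7.798e+05 ≈ 6.4119e-06
Gain = 20 log₁₀(6.4119e-06) ≈ -103.86 dB
∠G = 0.00° − 109.68° = -109.68°

Substitute s = j1615:
Numerator: 5 = 5 + j0
Denominator: (j1615)^2 + 1040(j1615) + 235804 = -2372421 + j1679600
|N| = √(5² + 0²) ≈ 5, ∠N ≈ 0.00°
|D| = √(2372421² + 1679600²) ≈ 2.9068e+06, ∠D ≈ 144.70°
|G| = 5 / 2.9068e+06 ≈ 1.7201e-06
Gain = 20 log₁₀(1.7201e-06) ≈ -115.29 dB
∠G = 0.00° − 144.70° = -144.70°

ω = 706: -103.9 dB, -109.7°; ω = 1615: -115.3 dB, -144.7°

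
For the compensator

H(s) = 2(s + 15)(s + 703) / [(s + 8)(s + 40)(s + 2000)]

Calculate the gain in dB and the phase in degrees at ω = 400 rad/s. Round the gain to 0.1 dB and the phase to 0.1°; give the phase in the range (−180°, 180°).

-54.1 dB, -67.0°

At s = jω = j400:
zero (s+15): 15 + j400 → |·| = √(15²+400²) = √160225 ≈ 400.28, ∠ = arctan(400/15) ≈ 87.85°
zero (s+703): 703 + j400 → |·| = √(703²+400²) = √654209 ≈ 808.83, ∠ = arctan(400/703) ≈ 29.64°
pole (s+8): 8 + j400 → |·| = √(8²+400²) = √160064 ≈ 400.08, ∠ = arctan(400/8) ≈ 88.85°
pole (s+40): 40 + j400 → |·| = √(40²+400²) = √161600 ≈ 402, ∠ = arctan(400/40) ≈ 84.29°
pole (s+2000): 2000 + j400 → |·| = √(2000²+400²) = √4160000 ≈ 2039.6, ∠ = arctan(400/2000) ≈ 11.31°
|H| = 2 · 3.2376e+05 / 3.2803e+08 ≈ 0.001974
Gain = 20 log₁₀(0.001974) ≈ -54.09 dB
∠H = 117.49° − 184.45° = -66.96°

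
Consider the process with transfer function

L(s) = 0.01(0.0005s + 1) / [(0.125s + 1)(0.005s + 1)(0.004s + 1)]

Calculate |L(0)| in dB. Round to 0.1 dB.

-40.0 dB

L(0) = 0.01 · 1 / 1 = 0.01
20 log₁₀(0.01) ≈ -40.00 dB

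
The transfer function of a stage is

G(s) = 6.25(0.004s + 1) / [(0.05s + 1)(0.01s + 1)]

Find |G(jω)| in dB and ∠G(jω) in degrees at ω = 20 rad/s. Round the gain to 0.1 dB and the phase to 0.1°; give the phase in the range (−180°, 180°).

At ω = 20 rad/s:
zero (1 + j20·0.004) = 1 + j0.08 → |·| ≈ 1.0032, ∠ ≈ 4.57°
pole (1 + j20·0.05) = 1 + j1 → |·| ≈ 1.4142, ∠ ≈ 45.00°
pole (1 + j20·0.01) = 1 + j0.2 → |·| ≈ 1.0198, ∠ ≈ 11.31°
|G| = 6.25 · 1.0032 / (1.4142 · 1.0198) ≈ 4.3475
Gain = 20 log₁₀(4.3475) ≈ 12.76 dB
∠G = (4.57°) − (45.00° + 11.31°) = -51.74°

12.8 dB, -51.7°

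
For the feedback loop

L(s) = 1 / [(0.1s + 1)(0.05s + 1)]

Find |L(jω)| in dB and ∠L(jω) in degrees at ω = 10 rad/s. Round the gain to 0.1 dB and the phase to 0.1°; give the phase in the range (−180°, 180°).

-4.0 dB, -71.6°

At ω = 10 rad/s:
pole (1 + j10·0.1) = 1 + j1 → |·| ≈ 1.4142, ∠ ≈ 45.00°
pole (1 + j10·0.05) = 1 + j0.5 → |·| ≈ 1.118, ∠ ≈ 26.57°
|L| = 1 · 1 / (1.4142 · 1.118) ≈ 0.63248
Gain = 20 log₁₀(0.63248) ≈ -3.98 dB
∠L = (0°) − (45.00° + 26.57°) = -71.57°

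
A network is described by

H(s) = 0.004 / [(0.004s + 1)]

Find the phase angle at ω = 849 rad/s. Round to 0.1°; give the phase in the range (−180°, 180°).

At ω = 849 rad/s:
pole (1 + j849·0.004) = 1 + j3.396 → |·| ≈ 3.5402, ∠ ≈ 73.59°
∠H = (0°) − (73.59°) = -73.59°

-73.6°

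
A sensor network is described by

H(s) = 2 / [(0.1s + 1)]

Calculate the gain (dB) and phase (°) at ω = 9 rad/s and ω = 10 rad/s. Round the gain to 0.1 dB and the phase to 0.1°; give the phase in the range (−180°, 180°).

At ω = 9 rad/s:
pole (1 + j9·0.1) = 1 + j0.9 → |·| ≈ 1.3454, ∠ ≈ 41.99°
|H| = 2 · 1 / (1.3454) ≈ 1.4865
Gain = 20 log₁₀(1.4865) ≈ 3.44 dB
∠H = (0°) − (41.99°) = -41.99°

At ω = 10 rad/s:
pole (1 + j10·0.1) = 1 + j1 → |·| ≈ 1.4142, ∠ ≈ 45.00°
|H| = 2 · 1 / (1.4142) ≈ 1.4142
Gain = 20 log₁₀(1.4142) ≈ 3.01 dB
∠H = (0°) − (45.00°) = -45.00°

ω = 9: 3.4 dB, -42.0°; ω = 10: 3.0 dB, -45.0°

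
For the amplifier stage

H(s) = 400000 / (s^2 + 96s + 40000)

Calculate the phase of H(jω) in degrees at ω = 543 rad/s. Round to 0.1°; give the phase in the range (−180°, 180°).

At s = jω = j543:
quadratic: (j543)² + 96·j543 + 40000 = -254849 + j52128 → |·| ≈ 2.6013e+05, ∠ ≈ 168.44°
∠H = 0.00° − 168.44° = -168.44°

-168.4°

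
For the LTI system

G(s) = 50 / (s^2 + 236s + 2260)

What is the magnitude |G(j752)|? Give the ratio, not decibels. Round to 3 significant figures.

Substitute s = j752:
Numerator: 50 = 50 + j0
Denominator: (j752)^2 + 236(j752) + 2260 = -563244 + j177472
|N| = √(50² + 0²) ≈ 50, ∠N ≈ 0.00°
|D| = √(563244² + 177472²) ≈ 5.9054e+05, ∠D ≈ 162.51°
|G| = 50 / 5.9054e+05 ≈ 8.4668e-05

8.47e-05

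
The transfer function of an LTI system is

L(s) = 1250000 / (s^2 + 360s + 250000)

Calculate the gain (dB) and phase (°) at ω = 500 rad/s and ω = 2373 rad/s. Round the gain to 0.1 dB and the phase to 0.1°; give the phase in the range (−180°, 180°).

ω = 500: 16.8 dB, -90.0°; ω = 2373: -12.8 dB, -171.0°

At s = jω = j500:
quadratic: (j500)² + 360·j500 + 250000 = 0 + j180000 → |·| ≈ 1.8e+05, ∠ ≈ 90.00°
|L| = 1250000 / 1.8e+05 ≈ 6.9444
Gain = 20 log₁₀(6.9444) ≈ 16.83 dB
∠L = 0.00° − 90.00° = -90.00°

At s = jω = j2373:
quadratic: (j2373)² + 360·j2373 + 250000 = -5381129 + j854280 → |·| ≈ 5.4485e+06, ∠ ≈ 170.98°
|L| = 1250000 / 5.4485e+06 ≈ 0.22942
Gain = 20 log₁₀(0.22942) ≈ -12.79 dB
∠L = 0.00° − 170.98° = -170.98°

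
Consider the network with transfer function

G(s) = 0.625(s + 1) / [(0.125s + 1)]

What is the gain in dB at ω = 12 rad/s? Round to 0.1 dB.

At ω = 12 rad/s:
zero (1 + j12·1) = 1 + j12 → |·| ≈ 12.042, ∠ ≈ 85.24°
pole (1 + j12·0.125) = 1 + j1.5 → |·| ≈ 1.8028, ∠ ≈ 56.31°
|G| = 0.625 · 12.042 / (1.8028) ≈ 4.1748
Gain = 20 log₁₀(4.1748) ≈ 12.41 dB

12.4 dB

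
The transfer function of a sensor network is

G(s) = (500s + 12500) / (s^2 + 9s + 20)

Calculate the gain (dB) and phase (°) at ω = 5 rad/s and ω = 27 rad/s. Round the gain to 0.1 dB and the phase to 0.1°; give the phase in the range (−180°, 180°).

ω = 5: 49.0 dB, -85.0°; ω = 27: 27.8 dB, -113.9°

Substitute s = j5:
Numerator: 500(j5) + 12500 = 12500 + j2500
Denominator: (j5)^2 + 9(j5) + 20 = -5 + j45
|N| = √(12500² + 2500²) ≈ 12748, ∠N ≈ 11.31°
|D| = √(5² + 45²) ≈ 45.277, ∠D ≈ 96.34°
|G| = 12748 / 45.277 ≈ 281.56
Gain = 20 log₁₀(281.56) ≈ 48.99 dB
∠G = 11.31° − 96.34° = -85.03°

Substitute s = j27:
Numerator: 500(j27) + 12500 = 12500 + j13500
Denominator: (j27)^2 + 9(j27) + 20 = -709 + j243
|N| = √(12500² + 13500²) ≈ 18398, ∠N ≈ 47.20°
|D| = √(709² + 243²) ≈ 749.49, ∠D ≈ 161.08°
|G| = 18398 / 749.49 ≈ 24.547
Gain = 20 log₁₀(24.547) ≈ 27.80 dB
∠G = 47.20° − 161.08° = -113.88°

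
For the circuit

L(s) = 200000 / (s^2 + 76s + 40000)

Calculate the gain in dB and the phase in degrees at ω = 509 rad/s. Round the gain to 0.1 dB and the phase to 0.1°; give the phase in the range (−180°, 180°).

At s = jω = j509:
quadratic: (j509)² + 76·j509 + 40000 = -219081 + j38684 → |·| ≈ 2.2247e+05, ∠ ≈ 169.99°
|L| = 200000 / 2.2247e+05 ≈ 0.899
Gain = 20 log₁₀(0.899) ≈ -0.92 dB
∠L = 0.00° − 169.99° = -169.99°

-0.9 dB, -170.0°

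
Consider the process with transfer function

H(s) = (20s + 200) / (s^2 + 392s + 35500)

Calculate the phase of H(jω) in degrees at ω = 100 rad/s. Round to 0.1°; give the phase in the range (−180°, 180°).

Substitute s = j100:
Numerator: 20(j100) + 200 = 200 + j2000
Denominator: (j100)^2 + 392(j100) + 35500 = 25500 + j39200
|N| = √(200² + 2000²) ≈ 2010, ∠N ≈ 84.29°
|D| = √(25500² + 39200²) ≈ 46764, ∠D ≈ 56.96°
∠H = 84.29° − 56.96° = 27.33°

27.3°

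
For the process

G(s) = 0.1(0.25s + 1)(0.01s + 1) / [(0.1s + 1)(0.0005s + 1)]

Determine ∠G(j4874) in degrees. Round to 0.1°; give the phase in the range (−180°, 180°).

21.2°

At ω = 4874 rad/s:
zero (1 + j4874·0.25) = 1 + j1218.5 → |·| ≈ 1218.5, ∠ ≈ 89.95°
zero (1 + j4874·0.01) = 1 + j48.74 → |·| ≈ 48.75, ∠ ≈ 88.82°
pole (1 + j4874·0.1) = 1 + j487.4 → |·| ≈ 487.4, ∠ ≈ 89.88°
pole (1 + j4874·0.0005) = 1 + j2.437 → |·| ≈ 2.6342, ∠ ≈ 67.69°
∠G = (89.95° + 88.82°) − (89.88° + 67.69°) = 21.20°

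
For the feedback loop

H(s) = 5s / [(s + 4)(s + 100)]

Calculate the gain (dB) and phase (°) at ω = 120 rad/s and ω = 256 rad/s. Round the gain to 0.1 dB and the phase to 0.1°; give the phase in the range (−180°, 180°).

At s = jω = j120:
zero at origin: s = j120 → |·| = 120, ∠ = 90.00°
pole (s+4): 4 + j120 → |·| = √(4²+120²) = √14416 ≈ 120.07, ∠ = arctan(120/4) ≈ 88.09°
pole (s+100): 100 + j120 → |·| = √(100²+120²) = √24400 ≈ 156.2, ∠ = arctan(120/100) ≈ 50.19°
|H| = 5 · 120 / 18755 ≈ 0.031991
Gain = 20 log₁₀(0.031991) ≈ -29.90 dB
∠H = 90.00° − 138.28° = -48.28°

At s = jω = j256:
zero at origin: s = j256 → |·| = 256, ∠ = 90.00°
pole (s+4): 4 + j256 → |·| = √(4²+256²) = √65552 ≈ 256.03, ∠ = arctan(256/4) ≈ 89.10°
pole (s+100): 100 + j256 → |·| = √(100²+256²) = √75536 ≈ 274.84, ∠ = arctan(256/100) ≈ 68.66°
|H| = 5 · 256 / 70367 ≈ 0.01819
Gain = 20 log₁₀(0.01819) ≈ -34.80 dB
∠H = 90.00° − 157.76° = -67.76°

ω = 120: -29.9 dB, -48.3°; ω = 256: -34.8 dB, -67.8°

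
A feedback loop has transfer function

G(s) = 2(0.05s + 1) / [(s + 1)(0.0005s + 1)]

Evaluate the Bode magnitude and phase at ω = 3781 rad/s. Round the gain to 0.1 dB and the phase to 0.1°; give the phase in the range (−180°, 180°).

At ω = 3781 rad/s:
zero (1 + j3781·0.05) = 1 + j189.05 → |·| ≈ 189.05, ∠ ≈ 89.70°
pole (1 + j3781·1) = 1 + j3781 → |·| ≈ 3781, ∠ ≈ 89.98°
pole (1 + j3781·0.0005) = 1 + j1.8905 → |·| ≈ 2.1387, ∠ ≈ 62.12°
|G| = 2 · 189.05 / (3781 · 2.1387) ≈ 0.046757
Gain = 20 log₁₀(0.046757) ≈ -26.60 dB
∠G = (89.70°) − (89.98° + 62.12°) = -62.40°

-26.6 dB, -62.4°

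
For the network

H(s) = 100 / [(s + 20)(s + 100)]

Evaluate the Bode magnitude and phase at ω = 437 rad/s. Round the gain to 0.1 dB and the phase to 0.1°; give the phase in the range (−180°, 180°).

-65.9 dB, -164.5°

At s = jω = j437:
pole (s+20): 20 + j437 → |·| = √(20²+437²) = √191369 ≈ 437.46, ∠ = arctan(437/20) ≈ 87.38°
pole (s+100): 100 + j437 → |·| = √(100²+437²) = √200969 ≈ 448.3, ∠ = arctan(437/100) ≈ 77.11°
|H| = 100 / 1.9611e+05 ≈ 0.00050992
Gain = 20 log₁₀(0.00050992) ≈ -65.85 dB
∠H = 0.00° − 164.49° = -164.49°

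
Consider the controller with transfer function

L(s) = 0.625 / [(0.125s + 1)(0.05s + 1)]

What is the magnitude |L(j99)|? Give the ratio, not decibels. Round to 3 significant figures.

At ω = 99 rad/s:
pole (1 + j99·0.125) = 1 + j12.375 → |·| ≈ 12.415, ∠ ≈ 85.38°
pole (1 + j99·0.05) = 1 + j4.95 → |·| ≈ 5.05, ∠ ≈ 78.58°
|L| = 0.625 · 1 / (12.415 · 5.05) ≈ 0.0099688

0.00997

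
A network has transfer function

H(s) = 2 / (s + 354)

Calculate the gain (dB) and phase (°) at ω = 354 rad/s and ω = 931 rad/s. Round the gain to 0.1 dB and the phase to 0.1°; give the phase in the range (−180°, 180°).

ω = 354: -48.0 dB, -45.0°; ω = 931: -53.9 dB, -69.2°

At s = jω = j354:
pole (s+354): 354 + j354 → |·| = √(354²+354²) = √250632 ≈ 500.63, ∠ = arctan(354/354) ≈ 45.00°
|H| = 2 / 500.63 ≈ 0.003995
Gain = 20 log₁₀(0.003995) ≈ -47.97 dB
∠H = 0.00° − 45.00° = -45.00°

At s = jω = j931:
pole (s+354): 354 + j931 → |·| = √(354²+931²) = √992077 ≈ 996.03, ∠ = arctan(931/354) ≈ 69.18°
|H| = 2 / 996.03 ≈ 0.002008
Gain = 20 log₁₀(0.002008) ≈ -53.94 dB
∠H = 0.00° − 69.18° = -69.18°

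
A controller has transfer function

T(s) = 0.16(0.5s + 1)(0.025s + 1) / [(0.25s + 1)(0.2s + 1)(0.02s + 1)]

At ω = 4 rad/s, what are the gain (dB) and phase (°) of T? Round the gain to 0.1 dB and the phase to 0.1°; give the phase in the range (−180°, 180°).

At ω = 4 rad/s:
zero (1 + j4·0.5) = 1 + j2 → |·| ≈ 2.2361, ∠ ≈ 63.43°
zero (1 + j4·0.025) = 1 + j0.1 → |·| ≈ 1.005, ∠ ≈ 5.71°
pole (1 + j4·0.25) = 1 + j1 → |·| ≈ 1.4142, ∠ ≈ 45.00°
pole (1 + j4·0.2) = 1 + j0.8 → |·| ≈ 1.2806, ∠ ≈ 38.66°
pole (1 + j4·0.02) = 1 + j0.08 → |·| ≈ 1.0032, ∠ ≈ 4.57°
|T| = 0.16 · 2.2361 · 1.005 / (1.4142 · 1.2806 · 1.0032) ≈ 0.19791
Gain = 20 log₁₀(0.19791) ≈ -14.07 dB
∠T = (63.43° + 5.71°) − (45.00° + 38.66° + 4.57°) = -19.09°

-14.1 dB, -19.1°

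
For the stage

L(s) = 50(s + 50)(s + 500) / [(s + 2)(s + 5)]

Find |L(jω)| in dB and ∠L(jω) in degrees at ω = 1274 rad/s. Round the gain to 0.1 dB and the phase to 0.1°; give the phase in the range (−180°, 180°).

At s = jω = j1274:
zero (s+50): 50 + j1274 → |·| = √(50²+1274²) = √1625576 ≈ 1275, ∠ = arctan(1274/50) ≈ 87.75°
zero (s+500): 500 + j1274 → |·| = √(500²+1274²) = √1873076 ≈ 1368.6, ∠ = arctan(1274/500) ≈ 68.57°
pole (s+2): 2 + j1274 → |·| = √(2²+1274²) = √1623080 ≈ 1274, ∠ = arctan(1274/2) ≈ 89.91°
pole (s+5): 5 + j1274 → |·| = √(5²+1274²) = √1623101 ≈ 1274, ∠ = arctan(1274/5) ≈ 89.78°
|L| = 50 · 1.745e+06 / 1.6231e+06 ≈ 53.755
Gain = 20 log₁₀(53.755) ≈ 34.61 dB
∠L = 156.32° − 179.69° = -23.37°

34.6 dB, -23.4°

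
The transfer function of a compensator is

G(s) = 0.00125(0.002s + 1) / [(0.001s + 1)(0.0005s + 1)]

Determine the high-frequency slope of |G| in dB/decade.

-20 dB/decade

Each pole contributes −20 dB/decade at high frequency; each zero contributes +20 dB/decade.
Net: 1 zero(s) − 2 pole(s) → -20 dB/decade.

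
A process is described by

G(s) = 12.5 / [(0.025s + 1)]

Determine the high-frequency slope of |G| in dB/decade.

-20 dB/decade

Each pole contributes −20 dB/decade at high frequency; each zero contributes +20 dB/decade.
Net: 0 zero(s) − 1 pole(s) → -20 dB/decade.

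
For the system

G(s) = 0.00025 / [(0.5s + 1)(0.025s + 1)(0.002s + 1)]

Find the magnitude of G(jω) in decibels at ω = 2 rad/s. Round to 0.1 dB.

At ω = 2 rad/s:
pole (1 + j2·0.5) = 1 + j1 → |·| ≈ 1.4142, ∠ ≈ 45.00°
pole (1 + j2·0.025) = 1 + j0.05 → |·| ≈ 1.0012, ∠ ≈ 2.86°
pole (1 + j2·0.002) = 1 + j0.004 → |·| ≈ 1, ∠ ≈ 0.23°
|G| = 0.00025 · 1 / (1.4142 · 1.0012 · 1) ≈ 0.00017657
Gain = 20 log₁₀(0.00017657) ≈ -75.06 dB

-75.1 dB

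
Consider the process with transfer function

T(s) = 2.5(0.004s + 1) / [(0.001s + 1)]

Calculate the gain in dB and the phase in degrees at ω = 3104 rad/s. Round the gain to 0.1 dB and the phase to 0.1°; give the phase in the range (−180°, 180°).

19.6 dB, 13.3°

At ω = 3104 rad/s:
zero (1 + j3104·0.004) = 1 + j12.416 → |·| ≈ 12.456, ∠ ≈ 85.40°
pole (1 + j3104·0.001) = 1 + j3.104 → |·| ≈ 3.2611, ∠ ≈ 72.14°
|T| = 2.5 · 12.456 / (3.2611) ≈ 9.5489
Gain = 20 log₁₀(9.5489) ≈ 19.60 dB
∠T = (85.40°) − (72.14°) = 13.26°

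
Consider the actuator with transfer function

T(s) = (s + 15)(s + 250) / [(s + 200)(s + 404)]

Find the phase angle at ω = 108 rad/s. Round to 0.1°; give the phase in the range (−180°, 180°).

At s = jω = j108:
zero (s+15): 15 + j108 → |·| = √(15²+108²) = √11889 ≈ 109.04, ∠ = arctan(108/15) ≈ 82.09°
zero (s+250): 250 + j108 → |·| = √(250²+108²) = √74164 ≈ 272.33, ∠ = arctan(108/250) ≈ 23.36°
pole (s+200): 200 + j108 → |·| = √(200²+108²) = √51664 ≈ 227.3, ∠ = arctan(108/200) ≈ 28.37°
pole (s+404): 404 + j108 → |·| = √(404²+108²) = √174880 ≈ 418.19, ∠ = arctan(108/404) ≈ 14.97°
∠T = 105.45° − 43.34° = 62.11°

62.1°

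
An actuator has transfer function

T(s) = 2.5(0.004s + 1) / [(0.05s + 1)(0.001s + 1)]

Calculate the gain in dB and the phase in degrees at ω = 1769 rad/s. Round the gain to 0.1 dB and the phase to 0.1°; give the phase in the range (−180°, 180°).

At ω = 1769 rad/s:
zero (1 + j1769·0.004) = 1 + j7.076 → |·| ≈ 7.1463, ∠ ≈ 81.96°
pole (1 + j1769·0.05) = 1 + j88.45 → |·| ≈ 88.456, ∠ ≈ 89.35°
pole (1 + j1769·0.001) = 1 + j1.769 → |·| ≈ 2.0321, ∠ ≈ 60.52°
|T| = 2.5 · 7.1463 / (88.456 · 2.0321) ≈ 0.099391
Gain = 20 log₁₀(0.099391) ≈ -20.05 dB
∠T = (81.96°) − (89.35° + 60.52°) = -67.91°

-20.1 dB, -67.9°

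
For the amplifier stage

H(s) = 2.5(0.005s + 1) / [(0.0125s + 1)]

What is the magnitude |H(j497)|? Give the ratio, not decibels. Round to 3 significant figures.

1.06

At ω = 497 rad/s:
zero (1 + j497·0.005) = 1 + j2.485 → |·| ≈ 2.6787, ∠ ≈ 68.08°
pole (1 + j497·0.0125) = 1 + j6.2125 → |·| ≈ 6.2925, ∠ ≈ 80.86°
|H| = 2.5 · 2.6787 / (6.2925) ≈ 1.0642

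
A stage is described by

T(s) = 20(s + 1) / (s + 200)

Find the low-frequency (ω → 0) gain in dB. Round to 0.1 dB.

-20.0 dB

T(0) = 20·1 / (200) = 0.1
20 log₁₀(0.1) ≈ -20.00 dB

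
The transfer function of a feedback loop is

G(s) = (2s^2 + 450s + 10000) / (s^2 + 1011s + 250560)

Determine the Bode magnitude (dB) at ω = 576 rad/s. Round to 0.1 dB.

Substitute s = j576:
Numerator: 2(j576)^2 + 450(j576) + 10000 = -653552 + j259200
Denominator: (j576)^2 + 1011(j576) + 250560 = -81216 + j582336
|N| = √(653552² + 259200²) ≈ 7.0308e+05, ∠N ≈ 158.37°
|D| = √(81216² + 582336²) ≈ 5.8797e+05, ∠D ≈ 97.94°
|G| = 7.0308e+05 / 5.8797e+05 ≈ 1.1958
Gain = 20 log₁₀(1.1958) ≈ 1.55 dB

1.6 dB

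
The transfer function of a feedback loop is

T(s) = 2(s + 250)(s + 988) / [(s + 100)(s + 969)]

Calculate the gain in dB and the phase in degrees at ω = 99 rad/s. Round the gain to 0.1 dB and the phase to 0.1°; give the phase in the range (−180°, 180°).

11.8 dB, -23.2°

At s = jω = j99:
zero (s+250): 250 + j99 → |·| = √(250²+99²) = √72301 ≈ 268.89, ∠ = arctan(99/250) ≈ 21.60°
zero (s+988): 988 + j99 → |·| = √(988²+99²) = √985945 ≈ 992.95, ∠ = arctan(99/988) ≈ 5.72°
pole (s+100): 100 + j99 → |·| = √(100²+99²) = √19801 ≈ 140.72, ∠ = arctan(99/100) ≈ 44.71°
pole (s+969): 969 + j99 → |·| = √(969²+99²) = √948762 ≈ 974.04, ∠ = arctan(99/969) ≈ 5.83°
|T| = 2 · 2.6699e+05 / 1.3707e+05 ≈ 3.8957
Gain = 20 log₁₀(3.8957) ≈ 11.81 dB
∠T = 27.32° − 50.54° = -23.22°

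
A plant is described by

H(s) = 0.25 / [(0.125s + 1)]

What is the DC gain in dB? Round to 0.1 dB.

-12.0 dB

H(0) = 0.25 · 1 / 1 = 0.25
20 log₁₀(0.25) ≈ -12.04 dB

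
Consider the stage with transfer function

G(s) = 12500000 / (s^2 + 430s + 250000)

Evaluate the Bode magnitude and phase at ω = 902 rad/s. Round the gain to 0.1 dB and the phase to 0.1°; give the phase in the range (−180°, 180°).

25.2 dB, -145.5°

At s = jω = j902:
quadratic: (j902)² + 430·j902 + 250000 = -563604 + j387860 → |·| ≈ 6.8417e+05, ∠ ≈ 145.47°
|G| = 12500000 / 6.8417e+05 ≈ 18.27
Gain = 20 log₁₀(18.27) ≈ 25.23 dB
∠G = 0.00° − 145.47° = -145.47°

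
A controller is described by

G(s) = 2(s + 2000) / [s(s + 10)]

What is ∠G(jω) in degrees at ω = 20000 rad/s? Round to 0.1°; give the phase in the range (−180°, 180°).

At s = jω = j20000:
zero (s+2000): 2000 + j20000 → |·| = √(2000²+20000²) = √404000000 ≈ 20100, ∠ = arctan(20000/2000) ≈ 84.29°
pole (s+10): 10 + j20000 → |·| = √(10²+20000²) = √400000100 ≈ 20000, ∠ = arctan(20000/10) ≈ 89.97°
pole at origin: |s| = 20000, ∠ = 90.00° (in denominator)
∠G = 84.29° − 179.97° = -95.68°

-95.7°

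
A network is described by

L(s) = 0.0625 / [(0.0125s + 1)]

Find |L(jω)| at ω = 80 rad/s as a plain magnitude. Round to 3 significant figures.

At ω = 80 rad/s:
pole (1 + j80·0.0125) = 1 + j1 → |·| ≈ 1.4142, ∠ ≈ 45.00°
|L| = 0.0625 · 1 / (1.4142) ≈ 0.044195

0.0442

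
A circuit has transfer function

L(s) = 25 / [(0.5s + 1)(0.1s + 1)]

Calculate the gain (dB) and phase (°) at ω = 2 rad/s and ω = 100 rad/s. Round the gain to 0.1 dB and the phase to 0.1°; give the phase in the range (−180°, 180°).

ω = 2: 24.8 dB, -56.3°; ω = 100: -26.1 dB, -173.1°

At ω = 2 rad/s:
pole (1 + j2·0.5) = 1 + j1 → |·| ≈ 1.4142, ∠ ≈ 45.00°
pole (1 + j2·0.1) = 1 + j0.2 → |·| ≈ 1.0198, ∠ ≈ 11.31°
|L| = 25 · 1 / (1.4142 · 1.0198) ≈ 17.335
Gain = 20 log₁₀(17.335) ≈ 24.78 dB
∠L = (0°) − (45.00° + 11.31°) = -56.31°

At ω = 100 rad/s:
pole (1 + j100·0.5) = 1 + j50 → |·| ≈ 50.01, ∠ ≈ 88.85°
pole (1 + j100·0.1) = 1 + j10 → |·| ≈ 10.05, ∠ ≈ 84.29°
|L| = 25 · 1 / (50.01 · 10.05) ≈ 0.049741
Gain = 20 log₁₀(0.049741) ≈ -26.07 dB
∠L = (0°) − (88.85° + 84.29°) = -173.14°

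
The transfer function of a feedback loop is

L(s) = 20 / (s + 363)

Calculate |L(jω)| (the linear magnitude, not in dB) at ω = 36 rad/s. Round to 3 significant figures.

0.0548

At s = jω = j36:
pole (s+363): 363 + j36 → |·| = √(363²+36²) = √133065 ≈ 364.78, ∠ = arctan(36/363) ≈ 5.66°
|L| = 20 / 364.78 ≈ 0.054828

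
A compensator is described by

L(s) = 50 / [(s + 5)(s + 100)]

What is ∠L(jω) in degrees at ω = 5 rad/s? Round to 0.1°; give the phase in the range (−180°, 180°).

-47.9°

At s = jω = j5:
pole (s+5): 5 + j5 → |·| = √(5²+5²) = √50 ≈ 7.0711, ∠ = arctan(5/5) ≈ 45.00°
pole (s+100): 100 + j5 → |·| = √(100²+5²) = √10025 ≈ 100.12, ∠ = arctan(5/100) ≈ 2.86°
∠L = 0.00° − 47.86° = -47.86°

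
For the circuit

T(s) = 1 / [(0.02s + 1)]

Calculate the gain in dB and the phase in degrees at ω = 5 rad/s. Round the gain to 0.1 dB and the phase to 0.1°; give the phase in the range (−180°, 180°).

At ω = 5 rad/s:
pole (1 + j5·0.02) = 1 + j0.1 → |·| ≈ 1.005, ∠ ≈ 5.71°
|T| = 1 · 1 / (1.005) ≈ 0.99502
Gain = 20 log₁₀(0.99502) ≈ -0.04 dB
∠T = (0°) − (5.71°) = -5.71°

-0.0 dB, -5.7°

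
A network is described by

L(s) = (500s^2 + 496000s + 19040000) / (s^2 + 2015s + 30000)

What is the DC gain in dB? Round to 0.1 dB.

56.1 dB

L(0) = 19040000 / 30000 ≈ 634.67
20 log₁₀(634.67) ≈ 56.05 dB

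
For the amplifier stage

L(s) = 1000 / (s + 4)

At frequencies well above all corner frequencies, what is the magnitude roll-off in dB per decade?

Each pole contributes −20 dB/decade at high frequency; each zero contributes +20 dB/decade.
Net: 0 zero(s) − 1 pole(s) → -20 dB/decade.

-20 dB/decade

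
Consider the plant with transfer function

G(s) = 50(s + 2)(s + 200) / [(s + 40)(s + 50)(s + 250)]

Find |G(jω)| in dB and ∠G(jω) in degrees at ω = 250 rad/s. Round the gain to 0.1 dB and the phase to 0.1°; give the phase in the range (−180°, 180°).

-15.1 dB, -63.7°

At s = jω = j250:
zero (s+2): 2 + j250 → |·| = √(2²+250²) = √62504 ≈ 250.01, ∠ = arctan(250/2) ≈ 89.54°
zero (s+200): 200 + j250 → |·| = √(200²+250²) = √102500 ≈ 320.16, ∠ = arctan(250/200) ≈ 51.34°
pole (s+40): 40 + j250 → |·| = √(40²+250²) = √64100 ≈ 253.18, ∠ = arctan(250/40) ≈ 80.91°
pole (s+50): 50 + j250 → |·| = √(50²+250²) = √65000 ≈ 254.95, ∠ = arctan(250/50) ≈ 78.69°
pole (s+250): 250 + j250 → |·| = √(250²+250²) = √125000 ≈ 353.55, ∠ = arctan(250/250) ≈ 45.00°
|G| = 50 · 80043 / 2.2821e+07 ≈ 0.17537
Gain = 20 log₁₀(0.17537) ≈ -15.12 dB
∠G = 140.88° − 204.60° = -63.72°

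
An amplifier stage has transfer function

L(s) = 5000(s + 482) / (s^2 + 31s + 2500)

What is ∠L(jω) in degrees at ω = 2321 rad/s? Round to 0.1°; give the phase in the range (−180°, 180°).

-101.0°

At s = jω = j2321:
zero (s+482): 482 + j2321 → |·| = √(482²+2321²) = √5619365 ≈ 2370.5, ∠ = arctan(2321/482) ≈ 78.27°
quadratic: (j2321)² + 31·j2321 + 2500 = -5384541 + j71951 → |·| ≈ 5.385e+06, ∠ ≈ 179.23°
∠L = 78.27° − 179.23° = -100.96°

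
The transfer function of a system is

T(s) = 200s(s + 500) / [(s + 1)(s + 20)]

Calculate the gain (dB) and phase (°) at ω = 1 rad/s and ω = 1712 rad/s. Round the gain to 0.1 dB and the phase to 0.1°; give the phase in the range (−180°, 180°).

ω = 1: 71.0 dB, 42.3°; ω = 1712: 46.4 dB, -15.6°

At s = jω = j1:
zero (s+500): 500 + j1 → |·| = √(500²+1²) = √250001 ≈ 500, ∠ = arctan(1/500) ≈ 0.11°
zero at origin: s = j1 → |·| = 1, ∠ = 90.00°
pole (s+1): 1 + j1 → |·| = √(1²+1²) = √2 ≈ 1.4142, ∠ = arctan(1/1) ≈ 45.00°
pole (s+20): 20 + j1 → |·| = √(20²+1²) = √401 ≈ 20.025, ∠ = arctan(1/20) ≈ 2.86°
|T| = 200 · 500 / 28.319 ≈ 3531.2
Gain = 20 log₁₀(3531.2) ≈ 70.96 dB
∠T = 90.11° − 47.86° = 42.25°

At s = jω = j1712:
zero (s+500): 500 + j1712 → |·| = √(500²+1712²) = √3180944 ≈ 1783.5, ∠ = arctan(1712/500) ≈ 73.72°
zero at origin: s = j1712 → |·| = 1712, ∠ = 90.00°
pole (s+1): 1 + j1712 → |·| = √(1²+1712²) = √2930945 ≈ 1712, ∠ = arctan(1712/1) ≈ 89.97°
pole (s+20): 20 + j1712 → |·| = √(20²+1712²) = √2931344 ≈ 1712.1, ∠ = arctan(1712/20) ≈ 89.33°
|T| = 200 · 3.0534e+06 / 2.9311e+06 ≈ 208.34
Gain = 20 log₁₀(208.34) ≈ 46.38 dB
∠T = 163.72° − 179.30° = -15.58°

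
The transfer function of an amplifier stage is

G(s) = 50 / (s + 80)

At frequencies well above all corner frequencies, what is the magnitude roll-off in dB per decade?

Each pole contributes −20 dB/decade at high frequency; each zero contributes +20 dB/decade.
Net: 0 zero(s) − 1 pole(s) → -20 dB/decade.

-20 dB/decade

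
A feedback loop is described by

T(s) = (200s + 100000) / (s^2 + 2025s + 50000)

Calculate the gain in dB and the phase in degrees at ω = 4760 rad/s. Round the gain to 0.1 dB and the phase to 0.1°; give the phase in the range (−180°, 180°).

Substitute s = j4760:
Numerator: 200(j4760) + 100000 = 100000 + j952000
Denominator: (j4760)^2 + 2025(j4760) + 50000 = -22607600 + j9639000
|N| = √(100000² + 952000²) ≈ 9.5724e+05, ∠N ≈ 84.00°
|D| = √(22607600² + 9639000²) ≈ 2.4577e+07, ∠D ≈ 156.91°
|T| = 9.5724e+05 / 2.4577e+07 ≈ 0.038949
Gain = 20 log₁₀(0.038949) ≈ -28.19 dB
∠T = 84.00° − 156.91° = -72.91°

-28.2 dB, -72.9°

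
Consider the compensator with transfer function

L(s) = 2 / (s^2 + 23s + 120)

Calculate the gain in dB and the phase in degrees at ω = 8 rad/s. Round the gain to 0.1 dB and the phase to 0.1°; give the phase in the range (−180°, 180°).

-39.7 dB, -73.1°

Substitute s = j8:
Numerator: 2 = 2 + j0
Denominator: (j8)^2 + 23(j8) + 120 = 56 + j184
|N| = √(2² + 0²) ≈ 2, ∠N ≈ 0.00°
|D| = √(56² + 184²) ≈ 192.33, ∠D ≈ 73.07°
|L| = 2 / 192.33 ≈ 0.010399
Gain = 20 log₁₀(0.010399) ≈ -39.66 dB
∠L = 0.00° − 73.07° = -73.07°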